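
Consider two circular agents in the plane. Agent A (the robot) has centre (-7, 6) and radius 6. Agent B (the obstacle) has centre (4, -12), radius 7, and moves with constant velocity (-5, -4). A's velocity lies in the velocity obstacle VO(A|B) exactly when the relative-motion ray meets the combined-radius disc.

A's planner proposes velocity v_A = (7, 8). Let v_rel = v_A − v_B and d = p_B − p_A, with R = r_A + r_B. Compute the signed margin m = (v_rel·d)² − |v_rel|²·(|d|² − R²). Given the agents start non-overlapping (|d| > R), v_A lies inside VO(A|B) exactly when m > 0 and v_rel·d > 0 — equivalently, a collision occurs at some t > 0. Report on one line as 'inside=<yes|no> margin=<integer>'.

d = (11, -18),  |d|² = 445;  R = 6+7 = 13,  c = 445−13² = 276
v_rel = (12, 12),  |v_rel|² = 288;  v_rel·d = (12)·(11) + (12)·(-18) = -84
288·t² + 168·t + 276 = 0  ⇒  m = (-84)² − 288·276 = -72432
m = -72432 < 0,  v_rel·d = -84 < 0  ⇒  outside

inside=no margin=-72432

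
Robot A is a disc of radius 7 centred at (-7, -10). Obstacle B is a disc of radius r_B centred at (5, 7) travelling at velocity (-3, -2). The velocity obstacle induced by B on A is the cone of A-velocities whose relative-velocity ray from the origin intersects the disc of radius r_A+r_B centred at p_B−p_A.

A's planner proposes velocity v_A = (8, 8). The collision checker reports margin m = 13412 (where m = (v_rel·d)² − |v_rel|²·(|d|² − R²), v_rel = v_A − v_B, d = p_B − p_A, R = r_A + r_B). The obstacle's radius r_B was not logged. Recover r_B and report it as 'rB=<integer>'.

m = 13412
d = (12, 17);  v_rel = (11, 10),  |v_rel|² = 221
v_rel×d = (11)·(17) − (10)·(12) = 67
since m = R²·221 − 67²:  R² = (4489 + 13412) / 221 = 81
R = √81 = 9  ⇒  r_B = 9 − 7 = 2

rB=2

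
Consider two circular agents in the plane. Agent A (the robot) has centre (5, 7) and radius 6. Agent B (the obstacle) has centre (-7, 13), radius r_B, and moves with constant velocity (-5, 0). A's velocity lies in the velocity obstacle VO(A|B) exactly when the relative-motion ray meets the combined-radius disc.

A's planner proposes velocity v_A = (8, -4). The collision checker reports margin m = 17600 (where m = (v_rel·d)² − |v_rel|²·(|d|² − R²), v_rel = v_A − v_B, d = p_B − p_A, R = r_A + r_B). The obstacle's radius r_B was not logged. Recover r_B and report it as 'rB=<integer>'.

m = 17600
d = (-12, 6);  v_rel = (13, -4),  |v_rel|² = 185
v_rel×d = (13)·(6) − (-4)·(-12) = 30
since m = R²·185 − 30²:  R² = (900 + 17600) / 185 = 100
R = √100 = 10  ⇒  r_B = 10 − 6 = 4

rB=4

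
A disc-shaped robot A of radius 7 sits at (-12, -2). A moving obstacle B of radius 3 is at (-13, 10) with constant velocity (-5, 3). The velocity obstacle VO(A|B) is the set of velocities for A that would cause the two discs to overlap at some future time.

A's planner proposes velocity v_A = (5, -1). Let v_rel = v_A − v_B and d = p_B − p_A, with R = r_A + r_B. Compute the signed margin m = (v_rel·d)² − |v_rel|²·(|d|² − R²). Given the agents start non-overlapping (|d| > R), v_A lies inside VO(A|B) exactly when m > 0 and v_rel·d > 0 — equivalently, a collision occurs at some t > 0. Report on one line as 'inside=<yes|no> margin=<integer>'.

d = (-1, 12),  |d|² = 145;  R = 7+3 = 10,  c = 145−10² = 45
v_rel = (10, -4),  |v_rel|² = 116;  v_rel·d = (10)·(-1) + (-4)·(12) = -58
116·t² + 116·t + 45 = 0  ⇒  m = (-58)² − 116·45 = -1856
m = -1856 < 0,  v_rel·d = -58 < 0  ⇒  outside

inside=no margin=-1856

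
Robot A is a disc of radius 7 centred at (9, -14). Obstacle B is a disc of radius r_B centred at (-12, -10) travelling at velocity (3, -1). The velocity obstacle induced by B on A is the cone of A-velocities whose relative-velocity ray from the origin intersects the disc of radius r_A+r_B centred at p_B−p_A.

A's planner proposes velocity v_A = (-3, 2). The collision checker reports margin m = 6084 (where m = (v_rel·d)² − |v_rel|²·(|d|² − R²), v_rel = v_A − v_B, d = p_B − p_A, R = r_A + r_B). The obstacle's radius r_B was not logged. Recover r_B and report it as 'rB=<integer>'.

m = 6084
d = (-21, 4);  v_rel = (-6, 3),  |v_rel|² = 45
v_rel×d = (-6)·(4) − (3)·(-21) = 39
since m = R²·45 − 39²:  R² = (1521 + 6084) / 45 = 169
R = √169 = 13  ⇒  r_B = 13 − 7 = 6

rB=6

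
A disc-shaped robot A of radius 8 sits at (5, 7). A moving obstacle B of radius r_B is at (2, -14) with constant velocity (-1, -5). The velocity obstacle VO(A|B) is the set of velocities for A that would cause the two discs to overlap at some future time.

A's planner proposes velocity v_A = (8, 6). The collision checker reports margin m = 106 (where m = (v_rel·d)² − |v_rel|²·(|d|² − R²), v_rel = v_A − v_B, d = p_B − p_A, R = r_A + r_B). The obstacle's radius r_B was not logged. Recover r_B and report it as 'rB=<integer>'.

m = 106
d = (-3, -21);  v_rel = (9, 11),  |v_rel|² = 202
v_rel×d = (9)·(-21) − (11)·(-3) = -156
since m = R²·202 − (-156)²:  R² = (24336 + 106) / 202 = 121
R = √121 = 11  ⇒  r_B = 11 − 8 = 3

rB=3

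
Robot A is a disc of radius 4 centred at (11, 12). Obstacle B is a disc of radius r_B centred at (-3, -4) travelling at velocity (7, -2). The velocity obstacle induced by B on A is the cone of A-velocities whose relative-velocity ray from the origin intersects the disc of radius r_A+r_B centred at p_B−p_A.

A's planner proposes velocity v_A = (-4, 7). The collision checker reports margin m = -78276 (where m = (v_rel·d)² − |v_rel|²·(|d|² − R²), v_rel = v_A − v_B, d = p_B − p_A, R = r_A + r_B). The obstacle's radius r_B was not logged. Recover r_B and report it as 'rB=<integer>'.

m = -78276
d = (-14, -16);  v_rel = (-11, 9),  |v_rel|² = 202
v_rel×d = (-11)·(-16) − (9)·(-14) = 302
since m = R²·202 − 302²:  R² = (91204 + -78276) / 202 = 64
R = √64 = 8  ⇒  r_B = 8 − 4 = 4

rB=4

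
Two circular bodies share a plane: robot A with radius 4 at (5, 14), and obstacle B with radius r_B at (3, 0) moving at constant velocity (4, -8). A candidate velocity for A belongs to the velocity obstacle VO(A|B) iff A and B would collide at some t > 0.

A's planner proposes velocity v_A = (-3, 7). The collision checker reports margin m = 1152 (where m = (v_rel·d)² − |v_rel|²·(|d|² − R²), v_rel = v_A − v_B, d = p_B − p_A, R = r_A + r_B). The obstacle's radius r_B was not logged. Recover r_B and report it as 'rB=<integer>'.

m = 1152
d = (-2, -14);  v_rel = (-7, 15),  |v_rel|² = 274
v_rel×d = (-7)·(-14) − (15)·(-2) = 128
since m = R²·274 − 128²:  R² = (16384 + 1152) / 274 = 64
R = √64 = 8  ⇒  r_B = 8 − 4 = 4

rB=4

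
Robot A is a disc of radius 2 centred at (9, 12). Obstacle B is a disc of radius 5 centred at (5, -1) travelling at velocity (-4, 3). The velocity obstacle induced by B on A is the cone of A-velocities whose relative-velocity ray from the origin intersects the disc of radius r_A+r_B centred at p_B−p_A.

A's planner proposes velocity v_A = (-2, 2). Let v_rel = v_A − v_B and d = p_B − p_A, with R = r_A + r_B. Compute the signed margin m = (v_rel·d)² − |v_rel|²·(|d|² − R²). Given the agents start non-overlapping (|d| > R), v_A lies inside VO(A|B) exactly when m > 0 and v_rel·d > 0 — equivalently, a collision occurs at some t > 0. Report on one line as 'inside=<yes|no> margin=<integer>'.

d = (-4, -13),  |d|² = 185;  R = 2+5 = 7,  c = 185−7² = 136
v_rel = (2, -1),  |v_rel|² = 5;  v_rel·d = (2)·(-4) + (-1)·(-13) = 5
5·t² − 10·t + 136 = 0  ⇒  m = 5² − 5·136 = -655
m = -655 < 0,  v_rel·d = 5 > 0  ⇒  outside

inside=no margin=-655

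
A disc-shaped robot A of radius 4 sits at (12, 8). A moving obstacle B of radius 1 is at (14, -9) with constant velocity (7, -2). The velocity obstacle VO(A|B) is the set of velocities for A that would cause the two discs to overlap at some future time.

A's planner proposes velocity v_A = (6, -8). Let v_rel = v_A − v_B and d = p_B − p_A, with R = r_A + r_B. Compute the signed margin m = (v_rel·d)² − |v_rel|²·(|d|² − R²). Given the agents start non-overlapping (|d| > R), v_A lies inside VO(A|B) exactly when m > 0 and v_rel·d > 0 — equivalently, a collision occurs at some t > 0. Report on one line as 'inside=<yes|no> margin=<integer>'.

d = (2, -17),  |d|² = 293;  R = 4+1 = 5,  c = 293−5² = 268
v_rel = (-1, -6),  |v_rel|² = 37;  v_rel·d = (-1)·(2) + (-6)·(-17) = 100
37·t² − 200·t + 268 = 0  ⇒  m = 100² − 37·268 = 84
m = 84 > 0,  v_rel·d = 100 > 0  ⇒  inside

inside=yes margin=84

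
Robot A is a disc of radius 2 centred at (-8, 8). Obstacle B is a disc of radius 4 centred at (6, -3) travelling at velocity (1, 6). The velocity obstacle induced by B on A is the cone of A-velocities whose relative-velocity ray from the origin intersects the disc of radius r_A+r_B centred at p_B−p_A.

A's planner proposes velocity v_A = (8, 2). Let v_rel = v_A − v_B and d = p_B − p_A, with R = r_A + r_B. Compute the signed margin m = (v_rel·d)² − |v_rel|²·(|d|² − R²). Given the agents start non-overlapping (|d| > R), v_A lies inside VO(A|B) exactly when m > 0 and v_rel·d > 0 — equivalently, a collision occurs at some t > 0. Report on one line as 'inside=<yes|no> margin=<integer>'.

d = (14, -11),  |d|² = 317;  R = 2+4 = 6,  c = 317−6² = 281
v_rel = (7, -4),  |v_rel|² = 65;  v_rel·d = (7)·(14) + (-4)·(-11) = 142
65·t² − 284·t + 281 = 0  ⇒  m = 142² − 65·281 = 1899
m = 1899 > 0,  v_rel·d = 142 > 0  ⇒  inside

inside=yes margin=1899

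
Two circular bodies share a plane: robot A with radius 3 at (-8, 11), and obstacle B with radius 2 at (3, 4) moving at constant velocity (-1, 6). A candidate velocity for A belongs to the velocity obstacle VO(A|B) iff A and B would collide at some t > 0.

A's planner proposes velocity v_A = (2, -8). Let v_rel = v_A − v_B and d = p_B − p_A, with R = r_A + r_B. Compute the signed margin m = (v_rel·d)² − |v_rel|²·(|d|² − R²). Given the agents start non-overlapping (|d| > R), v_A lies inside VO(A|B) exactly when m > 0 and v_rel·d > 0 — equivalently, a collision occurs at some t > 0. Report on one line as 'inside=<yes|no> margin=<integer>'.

d = (11, -7),  |d|² = 170;  R = 3+2 = 5,  c = 170−5² = 145
v_rel = (3, -14),  |v_rel|² = 205;  v_rel·d = (3)·(11) + (-14)·(-7) = 131
205·t² − 262·t + 145 = 0  ⇒  m = 131² − 205·145 = -12564
m = -12564 < 0,  v_rel·d = 131 > 0  ⇒  outside

inside=no margin=-12564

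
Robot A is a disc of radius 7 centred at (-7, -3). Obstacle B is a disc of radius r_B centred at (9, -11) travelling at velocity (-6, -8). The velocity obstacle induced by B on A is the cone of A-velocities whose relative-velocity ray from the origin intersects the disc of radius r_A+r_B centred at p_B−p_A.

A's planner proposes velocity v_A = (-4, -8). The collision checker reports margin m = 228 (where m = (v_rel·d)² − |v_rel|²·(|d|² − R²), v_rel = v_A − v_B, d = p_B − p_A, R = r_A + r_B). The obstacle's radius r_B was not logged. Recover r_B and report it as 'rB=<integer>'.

m = 228
d = (16, -8);  v_rel = (2, 0),  |v_rel|² = 4
v_rel×d = (2)·(-8) − (0)·(16) = -16
since m = R²·4 − (-16)²:  R² = (256 + 228) / 4 = 121
R = √121 = 11  ⇒  r_B = 11 − 7 = 4

rB=4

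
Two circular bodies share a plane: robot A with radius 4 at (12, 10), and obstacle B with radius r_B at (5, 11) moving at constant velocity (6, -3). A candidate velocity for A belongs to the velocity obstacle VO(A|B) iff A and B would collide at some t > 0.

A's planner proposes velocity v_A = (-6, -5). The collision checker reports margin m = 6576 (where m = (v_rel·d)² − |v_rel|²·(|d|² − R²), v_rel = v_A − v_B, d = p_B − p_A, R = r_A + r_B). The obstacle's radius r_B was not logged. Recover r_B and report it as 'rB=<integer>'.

m = 6576
d = (-7, 1);  v_rel = (-12, -2),  |v_rel|² = 148
v_rel×d = (-12)·(1) − (-2)·(-7) = -26
since m = R²·148 − (-26)²:  R² = (676 + 6576) / 148 = 49
R = √49 = 7  ⇒  r_B = 7 − 4 = 3

rB=3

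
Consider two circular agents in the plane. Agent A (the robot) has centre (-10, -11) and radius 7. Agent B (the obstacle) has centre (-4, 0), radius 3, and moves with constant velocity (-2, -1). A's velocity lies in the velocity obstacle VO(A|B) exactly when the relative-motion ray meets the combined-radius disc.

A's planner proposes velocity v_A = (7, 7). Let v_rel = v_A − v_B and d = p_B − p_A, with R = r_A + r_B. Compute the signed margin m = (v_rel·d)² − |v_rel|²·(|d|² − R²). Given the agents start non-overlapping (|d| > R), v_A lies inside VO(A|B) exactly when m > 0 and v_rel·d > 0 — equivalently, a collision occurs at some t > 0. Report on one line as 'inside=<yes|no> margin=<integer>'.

d = (6, 11),  |d|² = 157;  R = 7+3 = 10,  c = 157−10² = 57
v_rel = (9, 8),  |v_rel|² = 145;  v_rel·d = (9)·(6) + (8)·(11) = 142
145·t² − 284·t + 57 = 0  ⇒  m = 142² − 145·57 = 11899
m = 11899 > 0,  v_rel·d = 142 > 0  ⇒  inside

inside=yes margin=11899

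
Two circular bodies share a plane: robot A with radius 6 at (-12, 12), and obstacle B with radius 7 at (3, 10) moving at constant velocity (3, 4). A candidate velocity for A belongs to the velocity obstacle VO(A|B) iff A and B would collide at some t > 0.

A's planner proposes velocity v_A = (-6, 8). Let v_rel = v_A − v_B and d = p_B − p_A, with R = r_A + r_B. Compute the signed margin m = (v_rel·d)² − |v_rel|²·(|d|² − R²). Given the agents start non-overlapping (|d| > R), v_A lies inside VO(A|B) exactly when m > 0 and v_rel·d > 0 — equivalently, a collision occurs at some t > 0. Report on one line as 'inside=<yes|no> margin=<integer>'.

d = (15, -2),  |d|² = 229;  R = 6+7 = 13,  c = 229−13² = 60
v_rel = (-9, 4),  |v_rel|² = 97;  v_rel·d = (-9)·(15) + (4)·(-2) = -143
97·t² + 286·t + 60 = 0  ⇒  m = (-143)² − 97·60 = 14629
m = 14629 > 0,  v_rel·d = -143 < 0  ⇒  outside

inside=no margin=14629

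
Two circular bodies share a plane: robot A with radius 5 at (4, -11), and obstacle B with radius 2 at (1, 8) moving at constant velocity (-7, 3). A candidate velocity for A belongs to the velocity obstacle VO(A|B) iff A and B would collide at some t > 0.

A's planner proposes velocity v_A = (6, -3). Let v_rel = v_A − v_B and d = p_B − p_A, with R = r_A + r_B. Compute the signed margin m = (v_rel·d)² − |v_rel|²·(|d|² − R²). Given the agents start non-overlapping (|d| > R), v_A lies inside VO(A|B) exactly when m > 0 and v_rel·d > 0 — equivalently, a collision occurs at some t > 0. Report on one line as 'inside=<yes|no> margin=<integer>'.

d = (-3, 19),  |d|² = 370;  R = 5+2 = 7,  c = 370−7² = 321
v_rel = (13, -6),  |v_rel|² = 205;  v_rel·d = (13)·(-3) + (-6)·(19) = -153
205·t² + 306·t + 321 = 0  ⇒  m = (-153)² − 205·321 = -42396
m = -42396 < 0,  v_rel·d = -153 < 0  ⇒  outside

inside=no margin=-42396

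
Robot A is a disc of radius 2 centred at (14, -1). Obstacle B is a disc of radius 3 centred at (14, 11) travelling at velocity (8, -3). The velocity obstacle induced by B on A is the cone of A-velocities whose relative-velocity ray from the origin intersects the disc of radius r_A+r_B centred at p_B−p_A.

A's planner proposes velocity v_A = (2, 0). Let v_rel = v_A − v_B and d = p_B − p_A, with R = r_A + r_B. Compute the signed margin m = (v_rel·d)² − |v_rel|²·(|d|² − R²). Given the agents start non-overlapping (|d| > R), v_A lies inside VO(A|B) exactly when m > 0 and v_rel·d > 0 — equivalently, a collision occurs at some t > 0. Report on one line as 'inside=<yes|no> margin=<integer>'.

d = (0, 12),  |d|² = 144;  R = 2+3 = 5,  c = 144−5² = 119
v_rel = (-6, 3),  |v_rel|² = 45;  v_rel·d = (-6)·(0) + (3)·(12) = 36
45·t² − 72·t + 119 = 0  ⇒  m = 36² − 45·119 = -4059
m = -4059 < 0,  v_rel·d = 36 > 0  ⇒  outside

inside=no margin=-4059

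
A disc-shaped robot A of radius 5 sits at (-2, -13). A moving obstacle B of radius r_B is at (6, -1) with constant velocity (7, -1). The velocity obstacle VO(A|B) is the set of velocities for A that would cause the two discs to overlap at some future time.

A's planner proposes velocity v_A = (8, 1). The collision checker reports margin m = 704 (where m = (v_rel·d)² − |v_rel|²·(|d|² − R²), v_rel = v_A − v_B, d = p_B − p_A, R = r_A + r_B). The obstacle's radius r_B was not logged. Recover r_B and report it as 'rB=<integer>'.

m = 704
d = (8, 12);  v_rel = (1, 2),  |v_rel|² = 5
v_rel×d = (1)·(12) − (2)·(8) = -4
since m = R²·5 − (-4)²:  R² = (16 + 704) / 5 = 144
R = √144 = 12  ⇒  r_B = 12 − 5 = 7

rB=7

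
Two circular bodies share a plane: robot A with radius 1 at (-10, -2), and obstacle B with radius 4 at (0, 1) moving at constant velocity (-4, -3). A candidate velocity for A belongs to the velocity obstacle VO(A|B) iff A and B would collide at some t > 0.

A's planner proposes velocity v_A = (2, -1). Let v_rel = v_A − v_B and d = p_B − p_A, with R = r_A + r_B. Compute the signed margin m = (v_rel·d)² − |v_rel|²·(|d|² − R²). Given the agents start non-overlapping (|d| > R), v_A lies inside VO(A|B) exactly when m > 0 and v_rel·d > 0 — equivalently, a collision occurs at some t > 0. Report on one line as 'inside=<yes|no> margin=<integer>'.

d = (10, 3),  |d|² = 109;  R = 1+4 = 5,  c = 109−5² = 84
v_rel = (6, 2),  |v_rel|² = 40;  v_rel·d = (6)·(10) + (2)·(3) = 66
40·t² − 132·t + 84 = 0  ⇒  m = 66² − 40·84 = 996
m = 996 > 0,  v_rel·d = 66 > 0  ⇒  inside

inside=yes margin=996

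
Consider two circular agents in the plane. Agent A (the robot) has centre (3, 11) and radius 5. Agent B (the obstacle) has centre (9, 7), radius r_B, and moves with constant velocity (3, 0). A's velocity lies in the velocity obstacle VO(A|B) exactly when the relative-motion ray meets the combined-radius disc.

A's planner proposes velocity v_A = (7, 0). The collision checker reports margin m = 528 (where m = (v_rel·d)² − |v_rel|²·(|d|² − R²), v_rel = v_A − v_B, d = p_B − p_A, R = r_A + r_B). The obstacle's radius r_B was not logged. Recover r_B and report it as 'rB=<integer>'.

m = 528
d = (6, -4);  v_rel = (4, 0),  |v_rel|² = 16
v_rel×d = (4)·(-4) − (0)·(6) = -16
since m = R²·16 − (-16)²:  R² = (256 + 528) / 16 = 49
R = √49 = 7  ⇒  r_B = 7 − 5 = 2

rB=2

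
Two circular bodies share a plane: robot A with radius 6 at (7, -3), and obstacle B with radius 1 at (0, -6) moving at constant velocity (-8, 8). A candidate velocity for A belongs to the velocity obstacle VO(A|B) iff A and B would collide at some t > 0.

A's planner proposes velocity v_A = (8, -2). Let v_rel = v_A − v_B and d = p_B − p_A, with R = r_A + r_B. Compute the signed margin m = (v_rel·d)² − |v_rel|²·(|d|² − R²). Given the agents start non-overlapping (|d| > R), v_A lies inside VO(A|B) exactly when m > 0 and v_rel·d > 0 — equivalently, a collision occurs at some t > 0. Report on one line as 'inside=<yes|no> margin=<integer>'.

d = (-7, -3),  |d|² = 58;  R = 6+1 = 7,  c = 58−7² = 9
v_rel = (16, -10),  |v_rel|² = 356;  v_rel·d = (16)·(-7) + (-10)·(-3) = -82
356·t² + 164·t + 9 = 0  ⇒  m = (-82)² − 356·9 = 3520
m = 3520 > 0,  v_rel·d = -82 < 0  ⇒  outside

inside=no margin=3520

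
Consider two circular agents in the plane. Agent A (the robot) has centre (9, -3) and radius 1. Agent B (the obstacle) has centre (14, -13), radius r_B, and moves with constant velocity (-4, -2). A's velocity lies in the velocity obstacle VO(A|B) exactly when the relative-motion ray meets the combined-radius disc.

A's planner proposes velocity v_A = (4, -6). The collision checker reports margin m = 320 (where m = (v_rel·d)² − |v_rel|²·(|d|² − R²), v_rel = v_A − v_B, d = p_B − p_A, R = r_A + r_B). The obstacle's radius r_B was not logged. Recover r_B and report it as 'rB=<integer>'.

m = 320
d = (5, -10);  v_rel = (8, -4),  |v_rel|² = 80
v_rel×d = (8)·(-10) − (-4)·(5) = -60
since m = R²·80 − (-60)²:  R² = (3600 + 320) / 80 = 49
R = √49 = 7  ⇒  r_B = 7 − 1 = 6

rB=6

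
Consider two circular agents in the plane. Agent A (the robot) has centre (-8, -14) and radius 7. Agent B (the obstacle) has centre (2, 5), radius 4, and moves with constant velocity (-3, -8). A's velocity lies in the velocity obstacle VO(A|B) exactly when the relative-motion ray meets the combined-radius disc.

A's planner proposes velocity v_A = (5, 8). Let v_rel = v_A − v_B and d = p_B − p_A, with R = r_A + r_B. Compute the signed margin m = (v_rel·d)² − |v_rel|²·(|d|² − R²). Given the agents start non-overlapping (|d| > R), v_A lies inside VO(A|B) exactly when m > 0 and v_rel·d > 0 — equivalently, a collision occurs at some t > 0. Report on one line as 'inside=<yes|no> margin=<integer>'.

d = (10, 19),  |d|² = 461;  R = 7+4 = 11,  c = 461−11² = 340
v_rel = (8, 16),  |v_rel|² = 320;  v_rel·d = (8)·(10) + (16)·(19) = 384
320·t² − 768·t + 340 = 0  ⇒  m = 384² − 320·340 = 38656
m = 38656 > 0,  v_rel·d = 384 > 0  ⇒  inside

inside=yes margin=38656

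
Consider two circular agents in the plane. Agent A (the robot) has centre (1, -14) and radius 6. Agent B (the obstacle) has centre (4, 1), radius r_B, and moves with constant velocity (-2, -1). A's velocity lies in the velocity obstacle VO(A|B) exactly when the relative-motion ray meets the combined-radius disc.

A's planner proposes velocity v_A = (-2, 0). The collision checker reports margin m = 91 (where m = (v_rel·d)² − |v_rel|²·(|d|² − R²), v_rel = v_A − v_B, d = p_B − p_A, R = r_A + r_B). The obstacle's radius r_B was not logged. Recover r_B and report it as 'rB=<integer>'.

m = 91
d = (3, 15);  v_rel = (0, 1),  |v_rel|² = 1
v_rel×d = (0)·(15) − (1)·(3) = -3
since m = R²·1 − (-3)²:  R² = (9 + 91) / 1 = 100
R = √100 = 10  ⇒  r_B = 10 − 6 = 4

rB=4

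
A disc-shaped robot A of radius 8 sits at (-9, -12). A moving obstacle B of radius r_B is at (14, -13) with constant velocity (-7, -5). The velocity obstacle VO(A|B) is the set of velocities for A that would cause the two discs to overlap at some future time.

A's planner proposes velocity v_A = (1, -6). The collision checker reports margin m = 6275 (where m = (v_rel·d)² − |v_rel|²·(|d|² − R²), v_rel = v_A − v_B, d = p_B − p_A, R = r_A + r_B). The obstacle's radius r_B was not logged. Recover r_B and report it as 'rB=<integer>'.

m = 6275
d = (23, -1);  v_rel = (8, -1),  |v_rel|² = 65
v_rel×d = (8)·(-1) − (-1)·(23) = 15
since m = R²·65 − 15²:  R² = (225 + 6275) / 65 = 100
R = √100 = 10  ⇒  r_B = 10 − 8 = 2

rB=2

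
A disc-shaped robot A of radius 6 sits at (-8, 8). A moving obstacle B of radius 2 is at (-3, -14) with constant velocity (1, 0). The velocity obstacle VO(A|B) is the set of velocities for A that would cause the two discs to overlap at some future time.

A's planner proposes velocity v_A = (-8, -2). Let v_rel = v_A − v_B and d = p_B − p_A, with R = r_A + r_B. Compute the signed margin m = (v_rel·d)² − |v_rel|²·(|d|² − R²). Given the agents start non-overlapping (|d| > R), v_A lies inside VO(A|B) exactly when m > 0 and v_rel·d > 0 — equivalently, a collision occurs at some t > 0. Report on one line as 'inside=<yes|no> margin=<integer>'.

d = (5, -22),  |d|² = 509;  R = 6+2 = 8,  c = 509−8² = 445
v_rel = (-9, -2),  |v_rel|² = 85;  v_rel·d = (-9)·(5) + (-2)·(-22) = -1
85·t² + 2·t + 445 = 0  ⇒  m = (-1)² − 85·445 = -37824
m = -37824 < 0,  v_rel·d = -1 < 0  ⇒  outside

inside=no margin=-37824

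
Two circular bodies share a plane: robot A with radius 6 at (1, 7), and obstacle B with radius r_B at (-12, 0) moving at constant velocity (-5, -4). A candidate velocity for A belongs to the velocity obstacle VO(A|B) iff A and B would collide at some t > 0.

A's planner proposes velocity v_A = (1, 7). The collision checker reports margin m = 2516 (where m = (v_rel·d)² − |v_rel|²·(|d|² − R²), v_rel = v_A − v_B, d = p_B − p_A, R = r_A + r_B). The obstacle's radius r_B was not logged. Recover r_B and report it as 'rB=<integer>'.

m = 2516
d = (-13, -7);  v_rel = (6, 11),  |v_rel|² = 157
v_rel×d = (6)·(-7) − (11)·(-13) = 101
since m = R²·157 − 101²:  R² = (10201 + 2516) / 157 = 81
R = √81 = 9  ⇒  r_B = 9 − 6 = 3

rB=3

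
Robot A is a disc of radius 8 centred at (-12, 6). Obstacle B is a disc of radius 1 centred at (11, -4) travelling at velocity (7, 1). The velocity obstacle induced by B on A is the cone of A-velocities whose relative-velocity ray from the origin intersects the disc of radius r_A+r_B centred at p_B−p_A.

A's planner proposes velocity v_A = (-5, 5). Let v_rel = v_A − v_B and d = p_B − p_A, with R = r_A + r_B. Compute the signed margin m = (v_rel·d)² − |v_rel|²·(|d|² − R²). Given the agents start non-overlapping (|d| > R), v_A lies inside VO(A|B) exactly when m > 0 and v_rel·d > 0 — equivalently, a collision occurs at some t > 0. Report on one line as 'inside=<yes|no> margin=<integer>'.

d = (23, -10),  |d|² = 629;  R = 8+1 = 9,  c = 629−9² = 548
v_rel = (-12, 4),  |v_rel|² = 160;  v_rel·d = (-12)·(23) + (4)·(-10) = -316
160·t² + 632·t + 548 = 0  ⇒  m = (-316)² − 160·548 = 12176
m = 12176 > 0,  v_rel·d = -316 < 0  ⇒  outside

inside=no margin=12176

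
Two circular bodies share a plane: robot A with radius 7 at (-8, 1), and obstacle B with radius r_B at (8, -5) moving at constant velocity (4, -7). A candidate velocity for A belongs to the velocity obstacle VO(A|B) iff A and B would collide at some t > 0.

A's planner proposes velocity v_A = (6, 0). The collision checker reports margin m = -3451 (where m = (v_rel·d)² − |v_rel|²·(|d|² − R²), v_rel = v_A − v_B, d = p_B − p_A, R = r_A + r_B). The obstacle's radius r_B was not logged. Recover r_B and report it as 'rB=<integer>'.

m = -3451
d = (16, -6);  v_rel = (2, 7),  |v_rel|² = 53
v_rel×d = (2)·(-6) − (7)·(16) = -124
since m = R²·53 − (-124)²:  R² = (15376 + -3451) / 53 = 225
R = √225 = 15  ⇒  r_B = 15 − 7 = 8

rB=8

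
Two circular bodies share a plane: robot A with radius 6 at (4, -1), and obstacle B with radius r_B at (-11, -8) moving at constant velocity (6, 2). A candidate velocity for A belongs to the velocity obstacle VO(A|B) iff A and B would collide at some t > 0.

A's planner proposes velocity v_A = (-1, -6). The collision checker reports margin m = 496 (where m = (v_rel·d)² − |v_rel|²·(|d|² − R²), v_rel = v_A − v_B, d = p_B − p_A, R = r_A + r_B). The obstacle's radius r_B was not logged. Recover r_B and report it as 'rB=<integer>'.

m = 496
d = (-15, -7);  v_rel = (-7, -8),  |v_rel|² = 113
v_rel×d = (-7)·(-7) − (-8)·(-15) = -71
since m = R²·113 − (-71)²:  R² = (5041 + 496) / 113 = 49
R = √49 = 7  ⇒  r_B = 7 − 6 = 1

rB=1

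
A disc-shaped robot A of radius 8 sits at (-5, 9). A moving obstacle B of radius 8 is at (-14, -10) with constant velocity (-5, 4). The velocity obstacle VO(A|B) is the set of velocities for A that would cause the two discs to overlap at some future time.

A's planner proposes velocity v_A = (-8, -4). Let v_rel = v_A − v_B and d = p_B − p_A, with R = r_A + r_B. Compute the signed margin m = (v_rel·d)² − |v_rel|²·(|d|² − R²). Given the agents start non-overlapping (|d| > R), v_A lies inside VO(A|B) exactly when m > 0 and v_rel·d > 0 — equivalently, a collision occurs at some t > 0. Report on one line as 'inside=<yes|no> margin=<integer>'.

d = (-9, -19),  |d|² = 442;  R = 8+8 = 16,  c = 442−16² = 186
v_rel = (-3, -8),  |v_rel|² = 73;  v_rel·d = (-3)·(-9) + (-8)·(-19) = 179
73·t² − 358·t + 186 = 0  ⇒  m = 179² − 73·186 = 18463
m = 18463 > 0,  v_rel·d = 179 > 0  ⇒  inside

inside=yes margin=18463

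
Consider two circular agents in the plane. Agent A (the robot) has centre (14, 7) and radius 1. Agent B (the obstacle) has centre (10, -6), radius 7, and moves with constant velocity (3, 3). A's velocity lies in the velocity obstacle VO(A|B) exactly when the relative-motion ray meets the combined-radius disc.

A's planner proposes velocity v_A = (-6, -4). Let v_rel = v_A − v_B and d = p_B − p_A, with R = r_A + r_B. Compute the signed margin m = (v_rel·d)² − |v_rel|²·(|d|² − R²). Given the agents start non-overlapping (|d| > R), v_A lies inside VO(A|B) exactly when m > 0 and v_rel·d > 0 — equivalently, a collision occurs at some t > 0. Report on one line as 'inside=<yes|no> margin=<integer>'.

d = (-4, -13),  |d|² = 185;  R = 1+7 = 8,  c = 185−8² = 121
v_rel = (-9, -7),  |v_rel|² = 130;  v_rel·d = (-9)·(-4) + (-7)·(-13) = 127
130·t² − 254·t + 121 = 0  ⇒  m = 127² − 130·121 = 399
m = 399 > 0,  v_rel·d = 127 > 0  ⇒  inside

inside=yes margin=399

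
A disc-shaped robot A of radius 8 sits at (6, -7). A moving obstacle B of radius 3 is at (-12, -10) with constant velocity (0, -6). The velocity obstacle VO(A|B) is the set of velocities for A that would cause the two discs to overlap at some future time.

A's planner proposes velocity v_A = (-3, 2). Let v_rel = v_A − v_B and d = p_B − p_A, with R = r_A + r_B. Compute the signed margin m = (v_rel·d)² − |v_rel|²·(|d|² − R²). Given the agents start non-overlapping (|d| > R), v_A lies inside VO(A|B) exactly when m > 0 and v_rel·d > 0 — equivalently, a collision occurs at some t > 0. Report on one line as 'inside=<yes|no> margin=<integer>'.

d = (-18, -3),  |d|² = 333;  R = 8+3 = 11,  c = 333−11² = 212
v_rel = (-3, 8),  |v_rel|² = 73;  v_rel·d = (-3)·(-18) + (8)·(-3) = 30
73·t² − 60·t + 212 = 0  ⇒  m = 30² − 73·212 = -14576
m = -14576 < 0,  v_rel·d = 30 > 0  ⇒  outside

inside=no margin=-14576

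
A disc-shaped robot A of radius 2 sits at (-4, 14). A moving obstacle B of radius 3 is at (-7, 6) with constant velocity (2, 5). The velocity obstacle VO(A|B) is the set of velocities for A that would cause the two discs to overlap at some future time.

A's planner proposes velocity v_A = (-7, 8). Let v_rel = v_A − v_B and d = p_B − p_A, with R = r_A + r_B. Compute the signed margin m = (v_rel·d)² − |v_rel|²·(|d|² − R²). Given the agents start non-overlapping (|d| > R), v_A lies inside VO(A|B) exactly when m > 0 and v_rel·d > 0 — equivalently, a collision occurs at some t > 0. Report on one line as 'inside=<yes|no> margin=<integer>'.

d = (-3, -8),  |d|² = 73;  R = 2+3 = 5,  c = 73−5² = 48
v_rel = (-9, 3),  |v_rel|² = 90;  v_rel·d = (-9)·(-3) + (3)·(-8) = 3
90·t² − 6·t + 48 = 0  ⇒  m = 3² − 90·48 = -4311
m = -4311 < 0,  v_rel·d = 3 > 0  ⇒  outside

inside=no margin=-4311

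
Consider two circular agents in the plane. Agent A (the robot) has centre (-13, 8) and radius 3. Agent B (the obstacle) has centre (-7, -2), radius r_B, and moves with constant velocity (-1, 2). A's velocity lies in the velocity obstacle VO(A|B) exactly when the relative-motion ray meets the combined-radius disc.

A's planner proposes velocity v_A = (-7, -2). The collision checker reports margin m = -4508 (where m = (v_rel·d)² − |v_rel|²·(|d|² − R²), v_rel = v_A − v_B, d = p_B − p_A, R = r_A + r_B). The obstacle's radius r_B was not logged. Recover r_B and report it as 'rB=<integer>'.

m = -4508
d = (6, -10);  v_rel = (-6, -4),  |v_rel|² = 52
v_rel×d = (-6)·(-10) − (-4)·(6) = 84
since m = R²·52 − 84²:  R² = (7056 + -4508) / 52 = 49
R = √49 = 7  ⇒  r_B = 7 − 3 = 4

rB=4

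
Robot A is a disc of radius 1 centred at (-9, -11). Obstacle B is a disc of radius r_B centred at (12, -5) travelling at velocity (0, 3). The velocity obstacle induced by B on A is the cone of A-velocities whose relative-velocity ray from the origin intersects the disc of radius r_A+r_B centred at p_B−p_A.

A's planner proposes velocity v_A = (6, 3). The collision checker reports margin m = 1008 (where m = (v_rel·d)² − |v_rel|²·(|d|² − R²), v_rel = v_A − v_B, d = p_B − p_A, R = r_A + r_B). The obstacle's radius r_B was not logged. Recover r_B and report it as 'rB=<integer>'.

m = 1008
d = (21, 6);  v_rel = (6, 0),  |v_rel|² = 36
v_rel×d = (6)·(6) − (0)·(21) = 36
since m = R²·36 − 36²:  R² = (1296 + 1008) / 36 = 64
R = √64 = 8  ⇒  r_B = 8 − 1 = 7

rB=7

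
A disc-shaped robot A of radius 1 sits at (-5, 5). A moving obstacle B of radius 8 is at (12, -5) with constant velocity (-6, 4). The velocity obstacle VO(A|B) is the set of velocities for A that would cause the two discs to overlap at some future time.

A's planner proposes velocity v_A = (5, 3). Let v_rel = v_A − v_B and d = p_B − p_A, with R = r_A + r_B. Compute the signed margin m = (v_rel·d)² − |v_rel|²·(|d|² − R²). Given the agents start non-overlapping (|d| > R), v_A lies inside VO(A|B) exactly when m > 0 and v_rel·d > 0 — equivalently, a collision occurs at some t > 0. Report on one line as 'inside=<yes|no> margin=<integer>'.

d = (17, -10),  |d|² = 389;  R = 1+8 = 9,  c = 389−9² = 308
v_rel = (11, -1),  |v_rel|² = 122;  v_rel·d = (11)·(17) + (-1)·(-10) = 197
122·t² − 394·t + 308 = 0  ⇒  m = 197² − 122·308 = 1233
m = 1233 > 0,  v_rel·d = 197 > 0  ⇒  inside

inside=yes margin=1233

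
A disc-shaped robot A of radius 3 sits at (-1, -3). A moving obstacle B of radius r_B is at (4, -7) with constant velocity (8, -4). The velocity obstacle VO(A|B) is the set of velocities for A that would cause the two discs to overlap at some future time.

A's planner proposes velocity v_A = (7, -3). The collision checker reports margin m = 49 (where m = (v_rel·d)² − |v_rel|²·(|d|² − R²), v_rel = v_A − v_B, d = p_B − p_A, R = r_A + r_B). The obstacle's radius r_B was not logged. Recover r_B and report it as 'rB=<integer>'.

m = 49
d = (5, -4);  v_rel = (-1, 1),  |v_rel|² = 2
v_rel×d = (-1)·(-4) − (1)·(5) = -1
since m = R²·2 − (-1)²:  R² = (1 + 49) / 2 = 25
R = √25 = 5  ⇒  r_B = 5 − 3 = 2

rB=2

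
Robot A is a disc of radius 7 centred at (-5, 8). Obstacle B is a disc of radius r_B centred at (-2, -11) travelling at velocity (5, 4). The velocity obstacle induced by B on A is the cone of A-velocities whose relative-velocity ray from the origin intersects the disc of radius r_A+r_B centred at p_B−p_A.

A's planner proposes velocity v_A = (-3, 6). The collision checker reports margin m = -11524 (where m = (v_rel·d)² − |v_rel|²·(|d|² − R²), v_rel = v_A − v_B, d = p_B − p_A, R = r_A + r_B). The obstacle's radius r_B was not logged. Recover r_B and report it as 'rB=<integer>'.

m = -11524
d = (3, -19);  v_rel = (-8, 2),  |v_rel|² = 68
v_rel×d = (-8)·(-19) − (2)·(3) = 146
since m = R²·68 − 146²:  R² = (21316 + -11524) / 68 = 144
R = √144 = 12  ⇒  r_B = 12 − 7 = 5

rB=5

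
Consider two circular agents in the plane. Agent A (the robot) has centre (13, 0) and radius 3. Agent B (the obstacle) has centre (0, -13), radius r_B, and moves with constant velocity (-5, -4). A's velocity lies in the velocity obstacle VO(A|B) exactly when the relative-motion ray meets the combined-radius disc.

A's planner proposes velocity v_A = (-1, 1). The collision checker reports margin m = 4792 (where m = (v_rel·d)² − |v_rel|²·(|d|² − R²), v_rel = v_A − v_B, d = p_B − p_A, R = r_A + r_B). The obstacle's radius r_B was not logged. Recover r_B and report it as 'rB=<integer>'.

m = 4792
d = (-13, -13);  v_rel = (4, 5),  |v_rel|² = 41
v_rel×d = (4)·(-13) − (5)·(-13) = 13
since m = R²·41 − 13²:  R² = (169 + 4792) / 41 = 121
R = √121 = 11  ⇒  r_B = 11 − 3 = 8

rB=8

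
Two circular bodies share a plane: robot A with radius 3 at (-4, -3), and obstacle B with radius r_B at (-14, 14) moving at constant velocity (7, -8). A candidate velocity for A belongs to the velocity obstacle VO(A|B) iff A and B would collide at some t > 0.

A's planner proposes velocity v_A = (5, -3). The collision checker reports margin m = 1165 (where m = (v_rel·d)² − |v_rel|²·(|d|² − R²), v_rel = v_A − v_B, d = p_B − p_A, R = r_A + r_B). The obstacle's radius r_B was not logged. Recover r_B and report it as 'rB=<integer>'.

m = 1165
d = (-10, 17);  v_rel = (-2, 5),  |v_rel|² = 29
v_rel×d = (-2)·(17) − (5)·(-10) = 16
since m = R²·29 − 16²:  R² = (256 + 1165) / 29 = 49
R = √49 = 7  ⇒  r_B = 7 − 3 = 4

rB=4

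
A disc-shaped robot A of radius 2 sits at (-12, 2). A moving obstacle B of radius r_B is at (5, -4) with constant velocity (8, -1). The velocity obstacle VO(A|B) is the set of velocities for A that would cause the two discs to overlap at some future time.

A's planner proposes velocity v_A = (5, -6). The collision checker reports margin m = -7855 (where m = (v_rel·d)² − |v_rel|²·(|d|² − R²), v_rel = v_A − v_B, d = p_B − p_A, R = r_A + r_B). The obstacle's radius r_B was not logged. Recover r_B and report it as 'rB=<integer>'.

m = -7855
d = (17, -6);  v_rel = (-3, -5),  |v_rel|² = 34
v_rel×d = (-3)·(-6) − (-5)·(17) = 103
since m = R²·34 − 103²:  R² = (10609 + -7855) / 34 = 81
R = √81 = 9  ⇒  r_B = 9 − 2 = 7

rB=7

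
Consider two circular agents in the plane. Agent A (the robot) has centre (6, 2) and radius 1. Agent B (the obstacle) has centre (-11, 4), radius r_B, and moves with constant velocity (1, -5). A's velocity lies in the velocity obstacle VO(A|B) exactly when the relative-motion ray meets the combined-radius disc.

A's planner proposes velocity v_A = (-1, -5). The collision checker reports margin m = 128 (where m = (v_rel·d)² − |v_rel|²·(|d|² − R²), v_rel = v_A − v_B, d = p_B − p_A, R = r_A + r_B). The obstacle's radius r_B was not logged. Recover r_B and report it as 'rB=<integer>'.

m = 128
d = (-17, 2);  v_rel = (-2, 0),  |v_rel|² = 4
v_rel×d = (-2)·(2) − (0)·(-17) = -4
since m = R²·4 − (-4)²:  R² = (16 + 128) / 4 = 36
R = √36 = 6  ⇒  r_B = 6 − 1 = 5

rB=5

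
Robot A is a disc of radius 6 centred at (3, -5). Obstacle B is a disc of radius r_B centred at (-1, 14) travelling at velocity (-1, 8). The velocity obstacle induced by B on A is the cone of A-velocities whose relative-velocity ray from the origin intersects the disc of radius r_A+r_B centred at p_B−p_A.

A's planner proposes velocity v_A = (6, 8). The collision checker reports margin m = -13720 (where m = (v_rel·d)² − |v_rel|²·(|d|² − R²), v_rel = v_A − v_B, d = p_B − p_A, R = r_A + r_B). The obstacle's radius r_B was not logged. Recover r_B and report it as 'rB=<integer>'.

m = -13720
d = (-4, 19);  v_rel = (7, 0),  |v_rel|² = 49
v_rel×d = (7)·(19) − (0)·(-4) = 133
since m = R²·49 − 133²:  R² = (17689 + -13720) / 49 = 81
R = √81 = 9  ⇒  r_B = 9 − 6 = 3

rB=3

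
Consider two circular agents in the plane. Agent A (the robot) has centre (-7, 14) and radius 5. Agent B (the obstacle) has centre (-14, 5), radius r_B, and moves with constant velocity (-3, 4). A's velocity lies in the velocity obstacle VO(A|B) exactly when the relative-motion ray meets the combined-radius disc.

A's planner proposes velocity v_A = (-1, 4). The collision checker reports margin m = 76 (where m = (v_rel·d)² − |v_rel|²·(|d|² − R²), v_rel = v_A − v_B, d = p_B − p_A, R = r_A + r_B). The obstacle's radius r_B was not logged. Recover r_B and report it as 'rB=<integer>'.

m = 76
d = (-7, -9);  v_rel = (2, 0),  |v_rel|² = 4
v_rel×d = (2)·(-9) − (0)·(-7) = -18
since m = R²·4 − (-18)²:  R² = (324 + 76) / 4 = 100
R = √100 = 10  ⇒  r_B = 10 − 5 = 5

rB=5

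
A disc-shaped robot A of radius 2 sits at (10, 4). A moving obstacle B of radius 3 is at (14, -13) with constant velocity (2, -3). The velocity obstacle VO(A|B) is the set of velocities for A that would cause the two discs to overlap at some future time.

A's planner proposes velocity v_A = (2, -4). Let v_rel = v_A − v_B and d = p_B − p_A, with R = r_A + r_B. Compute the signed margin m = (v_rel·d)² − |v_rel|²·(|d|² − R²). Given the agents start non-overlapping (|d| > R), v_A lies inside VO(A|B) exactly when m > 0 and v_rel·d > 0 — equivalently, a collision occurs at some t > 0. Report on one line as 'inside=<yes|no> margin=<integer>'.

d = (4, -17),  |d|² = 305;  R = 2+3 = 5,  c = 305−5² = 280
v_rel = (0, -1),  |v_rel|² = 1;  v_rel·d = (0)·(4) + (-1)·(-17) = 17
1·t² − 34·t + 280 = 0  ⇒  m = 17² − 1·280 = 9
m = 9 > 0,  v_rel·d = 17 > 0  ⇒  inside

inside=yes margin=9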